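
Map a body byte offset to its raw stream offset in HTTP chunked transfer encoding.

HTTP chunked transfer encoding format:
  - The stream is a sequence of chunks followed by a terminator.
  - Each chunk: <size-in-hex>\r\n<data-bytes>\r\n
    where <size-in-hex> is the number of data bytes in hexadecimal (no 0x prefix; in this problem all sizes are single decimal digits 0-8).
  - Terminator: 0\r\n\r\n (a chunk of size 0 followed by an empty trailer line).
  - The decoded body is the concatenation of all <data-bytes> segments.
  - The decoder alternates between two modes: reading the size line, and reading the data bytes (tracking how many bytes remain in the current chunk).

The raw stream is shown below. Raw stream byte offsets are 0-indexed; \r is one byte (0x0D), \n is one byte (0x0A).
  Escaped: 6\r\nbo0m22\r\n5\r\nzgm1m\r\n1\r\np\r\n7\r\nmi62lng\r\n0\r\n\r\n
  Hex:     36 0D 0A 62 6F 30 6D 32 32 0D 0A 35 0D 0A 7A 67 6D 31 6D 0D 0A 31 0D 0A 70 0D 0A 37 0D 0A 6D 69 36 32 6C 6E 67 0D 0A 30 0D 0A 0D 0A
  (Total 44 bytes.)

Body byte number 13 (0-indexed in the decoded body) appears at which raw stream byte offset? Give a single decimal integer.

Answer: 31

Derivation:
Chunk 1: stream[0..1]='6' size=0x6=6, data at stream[3..9]='bo0m22' -> body[0..6], body so far='bo0m22'
Chunk 2: stream[11..12]='5' size=0x5=5, data at stream[14..19]='zgm1m' -> body[6..11], body so far='bo0m22zgm1m'
Chunk 3: stream[21..22]='1' size=0x1=1, data at stream[24..25]='p' -> body[11..12], body so far='bo0m22zgm1mp'
Chunk 4: stream[27..28]='7' size=0x7=7, data at stream[30..37]='mi62lng' -> body[12..19], body so far='bo0m22zgm1mpmi62lng'
Chunk 5: stream[39..40]='0' size=0 (terminator). Final body='bo0m22zgm1mpmi62lng' (19 bytes)
Body byte 13 at stream offset 31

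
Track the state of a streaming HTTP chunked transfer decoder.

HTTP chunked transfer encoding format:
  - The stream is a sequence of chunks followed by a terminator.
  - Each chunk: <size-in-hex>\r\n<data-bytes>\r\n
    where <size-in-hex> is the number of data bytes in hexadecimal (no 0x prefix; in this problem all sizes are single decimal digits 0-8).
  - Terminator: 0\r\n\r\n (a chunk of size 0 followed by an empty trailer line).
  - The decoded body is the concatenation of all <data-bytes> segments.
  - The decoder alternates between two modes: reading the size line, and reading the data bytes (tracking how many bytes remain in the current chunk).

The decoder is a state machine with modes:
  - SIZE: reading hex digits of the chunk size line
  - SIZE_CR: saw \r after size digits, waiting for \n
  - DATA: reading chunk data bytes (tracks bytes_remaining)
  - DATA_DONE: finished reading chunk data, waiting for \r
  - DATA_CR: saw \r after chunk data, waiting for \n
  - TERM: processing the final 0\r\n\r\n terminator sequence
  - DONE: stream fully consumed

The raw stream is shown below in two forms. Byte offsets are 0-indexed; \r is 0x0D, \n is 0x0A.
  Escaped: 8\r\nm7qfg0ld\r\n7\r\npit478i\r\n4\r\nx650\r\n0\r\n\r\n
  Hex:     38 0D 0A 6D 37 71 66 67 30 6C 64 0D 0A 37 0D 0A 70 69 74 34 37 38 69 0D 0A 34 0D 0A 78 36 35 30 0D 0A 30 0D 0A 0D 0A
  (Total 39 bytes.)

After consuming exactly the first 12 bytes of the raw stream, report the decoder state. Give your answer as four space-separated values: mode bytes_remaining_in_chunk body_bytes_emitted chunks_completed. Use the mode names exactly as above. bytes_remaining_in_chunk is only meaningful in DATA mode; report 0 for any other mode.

Answer: DATA_CR 0 8 0

Derivation:
Byte 0 = '8': mode=SIZE remaining=0 emitted=0 chunks_done=0
Byte 1 = 0x0D: mode=SIZE_CR remaining=0 emitted=0 chunks_done=0
Byte 2 = 0x0A: mode=DATA remaining=8 emitted=0 chunks_done=0
Byte 3 = 'm': mode=DATA remaining=7 emitted=1 chunks_done=0
Byte 4 = '7': mode=DATA remaining=6 emitted=2 chunks_done=0
Byte 5 = 'q': mode=DATA remaining=5 emitted=3 chunks_done=0
Byte 6 = 'f': mode=DATA remaining=4 emitted=4 chunks_done=0
Byte 7 = 'g': mode=DATA remaining=3 emitted=5 chunks_done=0
Byte 8 = '0': mode=DATA remaining=2 emitted=6 chunks_done=0
Byte 9 = 'l': mode=DATA remaining=1 emitted=7 chunks_done=0
Byte 10 = 'd': mode=DATA_DONE remaining=0 emitted=8 chunks_done=0
Byte 11 = 0x0D: mode=DATA_CR remaining=0 emitted=8 chunks_done=0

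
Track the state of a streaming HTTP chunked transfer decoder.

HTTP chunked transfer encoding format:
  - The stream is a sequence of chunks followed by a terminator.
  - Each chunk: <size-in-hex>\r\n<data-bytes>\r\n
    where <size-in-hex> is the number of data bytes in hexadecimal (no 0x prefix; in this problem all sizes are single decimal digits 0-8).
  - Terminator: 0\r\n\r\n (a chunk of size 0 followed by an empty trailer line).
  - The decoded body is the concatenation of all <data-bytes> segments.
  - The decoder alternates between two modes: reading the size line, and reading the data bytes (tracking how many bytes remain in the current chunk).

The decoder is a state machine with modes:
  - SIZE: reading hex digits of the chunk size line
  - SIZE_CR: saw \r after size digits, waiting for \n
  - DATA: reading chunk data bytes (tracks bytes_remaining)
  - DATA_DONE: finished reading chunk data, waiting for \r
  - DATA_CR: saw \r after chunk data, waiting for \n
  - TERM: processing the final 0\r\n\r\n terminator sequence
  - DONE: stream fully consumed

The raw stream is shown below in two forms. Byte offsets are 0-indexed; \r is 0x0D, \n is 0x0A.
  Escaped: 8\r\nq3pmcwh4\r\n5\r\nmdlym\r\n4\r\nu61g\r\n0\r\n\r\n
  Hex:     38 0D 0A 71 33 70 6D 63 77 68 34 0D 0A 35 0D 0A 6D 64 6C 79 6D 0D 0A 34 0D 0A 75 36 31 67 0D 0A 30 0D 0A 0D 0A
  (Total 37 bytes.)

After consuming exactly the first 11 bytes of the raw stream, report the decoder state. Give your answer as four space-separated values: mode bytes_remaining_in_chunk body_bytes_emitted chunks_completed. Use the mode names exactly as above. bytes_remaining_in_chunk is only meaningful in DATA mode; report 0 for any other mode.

Answer: DATA_DONE 0 8 0

Derivation:
Byte 0 = '8': mode=SIZE remaining=0 emitted=0 chunks_done=0
Byte 1 = 0x0D: mode=SIZE_CR remaining=0 emitted=0 chunks_done=0
Byte 2 = 0x0A: mode=DATA remaining=8 emitted=0 chunks_done=0
Byte 3 = 'q': mode=DATA remaining=7 emitted=1 chunks_done=0
Byte 4 = '3': mode=DATA remaining=6 emitted=2 chunks_done=0
Byte 5 = 'p': mode=DATA remaining=5 emitted=3 chunks_done=0
Byte 6 = 'm': mode=DATA remaining=4 emitted=4 chunks_done=0
Byte 7 = 'c': mode=DATA remaining=3 emitted=5 chunks_done=0
Byte 8 = 'w': mode=DATA remaining=2 emitted=6 chunks_done=0
Byte 9 = 'h': mode=DATA remaining=1 emitted=7 chunks_done=0
Byte 10 = '4': mode=DATA_DONE remaining=0 emitted=8 chunks_done=0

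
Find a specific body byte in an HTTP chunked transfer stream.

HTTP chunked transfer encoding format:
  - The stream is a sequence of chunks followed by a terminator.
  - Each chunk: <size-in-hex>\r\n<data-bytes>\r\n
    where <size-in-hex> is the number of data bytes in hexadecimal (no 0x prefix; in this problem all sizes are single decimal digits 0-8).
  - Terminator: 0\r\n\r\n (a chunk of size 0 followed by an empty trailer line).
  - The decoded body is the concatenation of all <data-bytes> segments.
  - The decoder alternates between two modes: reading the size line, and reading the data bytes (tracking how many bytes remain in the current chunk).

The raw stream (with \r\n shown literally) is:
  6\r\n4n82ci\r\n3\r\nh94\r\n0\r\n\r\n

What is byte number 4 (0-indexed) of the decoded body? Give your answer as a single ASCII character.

Answer: c

Derivation:
Chunk 1: stream[0..1]='6' size=0x6=6, data at stream[3..9]='4n82ci' -> body[0..6], body so far='4n82ci'
Chunk 2: stream[11..12]='3' size=0x3=3, data at stream[14..17]='h94' -> body[6..9], body so far='4n82cih94'
Chunk 3: stream[19..20]='0' size=0 (terminator). Final body='4n82cih94' (9 bytes)
Body byte 4 = 'c'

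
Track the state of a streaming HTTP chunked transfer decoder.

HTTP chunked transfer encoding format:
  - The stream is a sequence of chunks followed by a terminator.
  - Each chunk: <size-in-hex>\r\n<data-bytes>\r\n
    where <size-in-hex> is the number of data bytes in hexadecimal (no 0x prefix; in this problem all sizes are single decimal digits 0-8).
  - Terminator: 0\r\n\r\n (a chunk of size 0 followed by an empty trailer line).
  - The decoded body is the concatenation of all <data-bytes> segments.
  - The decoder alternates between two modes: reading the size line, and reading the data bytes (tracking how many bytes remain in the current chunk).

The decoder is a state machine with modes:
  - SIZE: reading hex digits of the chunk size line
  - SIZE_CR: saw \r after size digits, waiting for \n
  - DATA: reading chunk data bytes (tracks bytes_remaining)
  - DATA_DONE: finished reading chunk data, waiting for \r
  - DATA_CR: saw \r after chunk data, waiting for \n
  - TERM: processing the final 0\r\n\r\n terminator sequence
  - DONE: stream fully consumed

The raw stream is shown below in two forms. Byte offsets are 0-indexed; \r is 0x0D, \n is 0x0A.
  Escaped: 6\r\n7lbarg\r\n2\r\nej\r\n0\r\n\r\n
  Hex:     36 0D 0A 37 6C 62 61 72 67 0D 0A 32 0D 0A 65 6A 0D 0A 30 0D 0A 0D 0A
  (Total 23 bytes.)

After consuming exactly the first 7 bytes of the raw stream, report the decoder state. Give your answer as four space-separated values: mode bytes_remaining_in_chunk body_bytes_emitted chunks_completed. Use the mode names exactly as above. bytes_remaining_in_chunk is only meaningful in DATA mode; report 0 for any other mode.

Answer: DATA 2 4 0

Derivation:
Byte 0 = '6': mode=SIZE remaining=0 emitted=0 chunks_done=0
Byte 1 = 0x0D: mode=SIZE_CR remaining=0 emitted=0 chunks_done=0
Byte 2 = 0x0A: mode=DATA remaining=6 emitted=0 chunks_done=0
Byte 3 = '7': mode=DATA remaining=5 emitted=1 chunks_done=0
Byte 4 = 'l': mode=DATA remaining=4 emitted=2 chunks_done=0
Byte 5 = 'b': mode=DATA remaining=3 emitted=3 chunks_done=0
Byte 6 = 'a': mode=DATA remaining=2 emitted=4 chunks_done=0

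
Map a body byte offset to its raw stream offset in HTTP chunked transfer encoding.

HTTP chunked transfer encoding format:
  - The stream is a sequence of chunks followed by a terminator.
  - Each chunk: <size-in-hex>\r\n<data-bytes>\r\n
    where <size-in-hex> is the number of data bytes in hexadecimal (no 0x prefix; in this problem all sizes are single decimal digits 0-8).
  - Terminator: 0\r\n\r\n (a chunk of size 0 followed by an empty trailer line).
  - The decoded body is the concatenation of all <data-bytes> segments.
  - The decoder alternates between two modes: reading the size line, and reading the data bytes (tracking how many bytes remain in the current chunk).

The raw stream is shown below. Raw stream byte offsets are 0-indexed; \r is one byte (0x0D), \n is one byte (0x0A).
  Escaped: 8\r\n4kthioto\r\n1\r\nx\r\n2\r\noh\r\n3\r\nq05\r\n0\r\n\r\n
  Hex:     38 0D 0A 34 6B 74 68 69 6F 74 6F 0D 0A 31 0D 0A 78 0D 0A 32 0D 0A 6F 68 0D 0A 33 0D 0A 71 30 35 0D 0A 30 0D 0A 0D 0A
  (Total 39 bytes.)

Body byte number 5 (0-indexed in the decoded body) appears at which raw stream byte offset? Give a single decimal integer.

Chunk 1: stream[0..1]='8' size=0x8=8, data at stream[3..11]='4kthioto' -> body[0..8], body so far='4kthioto'
Chunk 2: stream[13..14]='1' size=0x1=1, data at stream[16..17]='x' -> body[8..9], body so far='4kthiotox'
Chunk 3: stream[19..20]='2' size=0x2=2, data at stream[22..24]='oh' -> body[9..11], body so far='4kthiotoxoh'
Chunk 4: stream[26..27]='3' size=0x3=3, data at stream[29..32]='q05' -> body[11..14], body so far='4kthiotoxohq05'
Chunk 5: stream[34..35]='0' size=0 (terminator). Final body='4kthiotoxohq05' (14 bytes)
Body byte 5 at stream offset 8

Answer: 8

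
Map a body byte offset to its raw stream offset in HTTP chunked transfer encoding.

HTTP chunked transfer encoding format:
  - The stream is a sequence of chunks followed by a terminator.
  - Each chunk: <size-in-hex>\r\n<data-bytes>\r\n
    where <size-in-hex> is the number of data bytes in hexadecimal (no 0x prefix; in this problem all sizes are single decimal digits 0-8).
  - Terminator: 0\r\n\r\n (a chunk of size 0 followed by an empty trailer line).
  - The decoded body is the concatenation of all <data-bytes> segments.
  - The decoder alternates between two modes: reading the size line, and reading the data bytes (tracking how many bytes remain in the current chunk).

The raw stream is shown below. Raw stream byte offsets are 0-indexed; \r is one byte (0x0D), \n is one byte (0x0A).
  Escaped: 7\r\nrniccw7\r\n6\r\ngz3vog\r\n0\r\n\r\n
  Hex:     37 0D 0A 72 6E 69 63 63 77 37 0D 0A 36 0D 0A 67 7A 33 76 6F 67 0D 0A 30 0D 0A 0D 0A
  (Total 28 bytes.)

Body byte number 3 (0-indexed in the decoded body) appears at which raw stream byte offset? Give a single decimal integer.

Answer: 6

Derivation:
Chunk 1: stream[0..1]='7' size=0x7=7, data at stream[3..10]='rniccw7' -> body[0..7], body so far='rniccw7'
Chunk 2: stream[12..13]='6' size=0x6=6, data at stream[15..21]='gz3vog' -> body[7..13], body so far='rniccw7gz3vog'
Chunk 3: stream[23..24]='0' size=0 (terminator). Final body='rniccw7gz3vog' (13 bytes)
Body byte 3 at stream offset 6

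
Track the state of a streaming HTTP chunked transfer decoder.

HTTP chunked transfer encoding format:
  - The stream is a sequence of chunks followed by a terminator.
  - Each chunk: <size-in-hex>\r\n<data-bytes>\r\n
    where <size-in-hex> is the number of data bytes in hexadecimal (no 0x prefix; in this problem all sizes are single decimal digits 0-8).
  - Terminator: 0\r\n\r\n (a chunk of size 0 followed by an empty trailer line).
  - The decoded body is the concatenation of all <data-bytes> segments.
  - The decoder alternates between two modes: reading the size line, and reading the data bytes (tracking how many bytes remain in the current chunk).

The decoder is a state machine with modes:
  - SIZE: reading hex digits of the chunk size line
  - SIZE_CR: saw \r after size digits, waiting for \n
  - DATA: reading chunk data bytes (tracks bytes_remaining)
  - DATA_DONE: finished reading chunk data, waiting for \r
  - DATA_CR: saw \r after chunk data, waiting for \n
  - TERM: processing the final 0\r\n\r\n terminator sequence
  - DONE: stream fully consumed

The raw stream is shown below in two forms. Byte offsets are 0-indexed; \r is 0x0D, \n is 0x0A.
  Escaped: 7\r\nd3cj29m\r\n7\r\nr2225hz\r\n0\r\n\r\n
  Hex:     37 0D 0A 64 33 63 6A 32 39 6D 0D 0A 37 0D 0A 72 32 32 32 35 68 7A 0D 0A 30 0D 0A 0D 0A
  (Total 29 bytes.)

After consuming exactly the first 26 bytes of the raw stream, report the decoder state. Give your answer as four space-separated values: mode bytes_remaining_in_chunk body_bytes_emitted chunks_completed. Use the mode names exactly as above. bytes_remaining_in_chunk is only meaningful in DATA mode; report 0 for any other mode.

Answer: SIZE_CR 0 14 2

Derivation:
Byte 0 = '7': mode=SIZE remaining=0 emitted=0 chunks_done=0
Byte 1 = 0x0D: mode=SIZE_CR remaining=0 emitted=0 chunks_done=0
Byte 2 = 0x0A: mode=DATA remaining=7 emitted=0 chunks_done=0
Byte 3 = 'd': mode=DATA remaining=6 emitted=1 chunks_done=0
Byte 4 = '3': mode=DATA remaining=5 emitted=2 chunks_done=0
Byte 5 = 'c': mode=DATA remaining=4 emitted=3 chunks_done=0
Byte 6 = 'j': mode=DATA remaining=3 emitted=4 chunks_done=0
Byte 7 = '2': mode=DATA remaining=2 emitted=5 chunks_done=0
Byte 8 = '9': mode=DATA remaining=1 emitted=6 chunks_done=0
Byte 9 = 'm': mode=DATA_DONE remaining=0 emitted=7 chunks_done=0
Byte 10 = 0x0D: mode=DATA_CR remaining=0 emitted=7 chunks_done=0
Byte 11 = 0x0A: mode=SIZE remaining=0 emitted=7 chunks_done=1
Byte 12 = '7': mode=SIZE remaining=0 emitted=7 chunks_done=1
Byte 13 = 0x0D: mode=SIZE_CR remaining=0 emitted=7 chunks_done=1
Byte 14 = 0x0A: mode=DATA remaining=7 emitted=7 chunks_done=1
Byte 15 = 'r': mode=DATA remaining=6 emitted=8 chunks_done=1
Byte 16 = '2': mode=DATA remaining=5 emitted=9 chunks_done=1
Byte 17 = '2': mode=DATA remaining=4 emitted=10 chunks_done=1
Byte 18 = '2': mode=DATA remaining=3 emitted=11 chunks_done=1
Byte 19 = '5': mode=DATA remaining=2 emitted=12 chunks_done=1
Byte 20 = 'h': mode=DATA remaining=1 emitted=13 chunks_done=1
Byte 21 = 'z': mode=DATA_DONE remaining=0 emitted=14 chunks_done=1
Byte 22 = 0x0D: mode=DATA_CR remaining=0 emitted=14 chunks_done=1
Byte 23 = 0x0A: mode=SIZE remaining=0 emitted=14 chunks_done=2
Byte 24 = '0': mode=SIZE remaining=0 emitted=14 chunks_done=2
Byte 25 = 0x0D: mode=SIZE_CR remaining=0 emitted=14 chunks_done=2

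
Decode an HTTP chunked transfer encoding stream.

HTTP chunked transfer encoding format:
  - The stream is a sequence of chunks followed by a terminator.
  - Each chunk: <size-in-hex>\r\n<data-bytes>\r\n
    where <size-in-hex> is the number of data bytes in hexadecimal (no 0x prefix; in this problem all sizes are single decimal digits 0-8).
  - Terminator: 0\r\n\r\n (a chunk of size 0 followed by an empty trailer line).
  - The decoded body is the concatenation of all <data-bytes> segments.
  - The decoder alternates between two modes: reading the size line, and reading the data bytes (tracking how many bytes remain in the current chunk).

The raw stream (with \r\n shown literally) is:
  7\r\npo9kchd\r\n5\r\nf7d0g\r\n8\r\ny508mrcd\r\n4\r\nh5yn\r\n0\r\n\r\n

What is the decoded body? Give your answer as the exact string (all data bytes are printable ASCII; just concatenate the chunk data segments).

Answer: po9kchdf7d0gy508mrcdh5yn

Derivation:
Chunk 1: stream[0..1]='7' size=0x7=7, data at stream[3..10]='po9kchd' -> body[0..7], body so far='po9kchd'
Chunk 2: stream[12..13]='5' size=0x5=5, data at stream[15..20]='f7d0g' -> body[7..12], body so far='po9kchdf7d0g'
Chunk 3: stream[22..23]='8' size=0x8=8, data at stream[25..33]='y508mrcd' -> body[12..20], body so far='po9kchdf7d0gy508mrcd'
Chunk 4: stream[35..36]='4' size=0x4=4, data at stream[38..42]='h5yn' -> body[20..24], body so far='po9kchdf7d0gy508mrcdh5yn'
Chunk 5: stream[44..45]='0' size=0 (terminator). Final body='po9kchdf7d0gy508mrcdh5yn' (24 bytes)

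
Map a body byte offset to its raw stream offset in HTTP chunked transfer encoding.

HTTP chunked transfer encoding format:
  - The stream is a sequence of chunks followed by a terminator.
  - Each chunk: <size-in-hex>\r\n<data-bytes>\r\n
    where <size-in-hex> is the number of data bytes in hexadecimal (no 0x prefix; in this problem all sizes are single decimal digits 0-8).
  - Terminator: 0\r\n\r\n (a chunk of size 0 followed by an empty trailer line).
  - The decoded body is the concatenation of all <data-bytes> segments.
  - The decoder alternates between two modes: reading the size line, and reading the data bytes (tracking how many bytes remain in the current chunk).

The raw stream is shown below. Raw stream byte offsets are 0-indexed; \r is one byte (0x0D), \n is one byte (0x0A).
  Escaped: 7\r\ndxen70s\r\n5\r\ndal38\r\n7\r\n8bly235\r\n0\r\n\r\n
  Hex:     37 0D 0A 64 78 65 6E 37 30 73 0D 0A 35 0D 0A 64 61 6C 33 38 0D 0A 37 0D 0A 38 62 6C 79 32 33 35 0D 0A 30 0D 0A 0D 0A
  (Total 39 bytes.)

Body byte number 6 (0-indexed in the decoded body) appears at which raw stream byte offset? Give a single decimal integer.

Chunk 1: stream[0..1]='7' size=0x7=7, data at stream[3..10]='dxen70s' -> body[0..7], body so far='dxen70s'
Chunk 2: stream[12..13]='5' size=0x5=5, data at stream[15..20]='dal38' -> body[7..12], body so far='dxen70sdal38'
Chunk 3: stream[22..23]='7' size=0x7=7, data at stream[25..32]='8bly235' -> body[12..19], body so far='dxen70sdal388bly235'
Chunk 4: stream[34..35]='0' size=0 (terminator). Final body='dxen70sdal388bly235' (19 bytes)
Body byte 6 at stream offset 9

Answer: 9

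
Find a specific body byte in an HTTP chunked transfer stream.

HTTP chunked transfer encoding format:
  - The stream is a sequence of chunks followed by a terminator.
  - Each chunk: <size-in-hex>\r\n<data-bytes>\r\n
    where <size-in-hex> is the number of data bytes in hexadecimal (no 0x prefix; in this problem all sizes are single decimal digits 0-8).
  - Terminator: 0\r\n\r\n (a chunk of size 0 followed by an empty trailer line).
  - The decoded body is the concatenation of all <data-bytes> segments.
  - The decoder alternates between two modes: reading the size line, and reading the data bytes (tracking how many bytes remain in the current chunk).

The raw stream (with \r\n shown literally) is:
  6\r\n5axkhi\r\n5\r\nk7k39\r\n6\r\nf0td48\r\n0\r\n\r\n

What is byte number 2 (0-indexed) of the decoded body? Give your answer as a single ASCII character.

Answer: x

Derivation:
Chunk 1: stream[0..1]='6' size=0x6=6, data at stream[3..9]='5axkhi' -> body[0..6], body so far='5axkhi'
Chunk 2: stream[11..12]='5' size=0x5=5, data at stream[14..19]='k7k39' -> body[6..11], body so far='5axkhik7k39'
Chunk 3: stream[21..22]='6' size=0x6=6, data at stream[24..30]='f0td48' -> body[11..17], body so far='5axkhik7k39f0td48'
Chunk 4: stream[32..33]='0' size=0 (terminator). Final body='5axkhik7k39f0td48' (17 bytes)
Body byte 2 = 'x'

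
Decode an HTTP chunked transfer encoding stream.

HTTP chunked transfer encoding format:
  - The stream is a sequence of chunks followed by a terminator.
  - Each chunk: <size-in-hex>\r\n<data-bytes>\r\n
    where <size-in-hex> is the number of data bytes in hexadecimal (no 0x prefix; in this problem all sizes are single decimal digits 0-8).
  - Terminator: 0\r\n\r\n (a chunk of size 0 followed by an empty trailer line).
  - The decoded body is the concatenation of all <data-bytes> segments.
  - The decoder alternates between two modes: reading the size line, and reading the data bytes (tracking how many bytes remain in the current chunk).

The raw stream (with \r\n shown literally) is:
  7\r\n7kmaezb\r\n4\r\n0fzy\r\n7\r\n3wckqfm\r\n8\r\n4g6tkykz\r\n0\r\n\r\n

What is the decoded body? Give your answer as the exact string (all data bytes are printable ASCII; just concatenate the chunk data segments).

Answer: 7kmaezb0fzy3wckqfm4g6tkykz

Derivation:
Chunk 1: stream[0..1]='7' size=0x7=7, data at stream[3..10]='7kmaezb' -> body[0..7], body so far='7kmaezb'
Chunk 2: stream[12..13]='4' size=0x4=4, data at stream[15..19]='0fzy' -> body[7..11], body so far='7kmaezb0fzy'
Chunk 3: stream[21..22]='7' size=0x7=7, data at stream[24..31]='3wckqfm' -> body[11..18], body so far='7kmaezb0fzy3wckqfm'
Chunk 4: stream[33..34]='8' size=0x8=8, data at stream[36..44]='4g6tkykz' -> body[18..26], body so far='7kmaezb0fzy3wckqfm4g6tkykz'
Chunk 5: stream[46..47]='0' size=0 (terminator). Final body='7kmaezb0fzy3wckqfm4g6tkykz' (26 bytes)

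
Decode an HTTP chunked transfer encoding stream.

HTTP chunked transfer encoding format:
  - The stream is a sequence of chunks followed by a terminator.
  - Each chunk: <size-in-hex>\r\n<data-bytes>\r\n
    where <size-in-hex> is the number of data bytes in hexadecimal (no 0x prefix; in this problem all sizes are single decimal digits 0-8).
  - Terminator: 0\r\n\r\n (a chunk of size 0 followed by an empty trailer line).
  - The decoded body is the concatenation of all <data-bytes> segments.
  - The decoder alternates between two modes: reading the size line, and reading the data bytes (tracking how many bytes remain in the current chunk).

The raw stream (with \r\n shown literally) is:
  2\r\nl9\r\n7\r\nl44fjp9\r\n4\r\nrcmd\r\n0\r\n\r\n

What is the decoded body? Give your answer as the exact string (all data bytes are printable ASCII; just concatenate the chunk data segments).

Chunk 1: stream[0..1]='2' size=0x2=2, data at stream[3..5]='l9' -> body[0..2], body so far='l9'
Chunk 2: stream[7..8]='7' size=0x7=7, data at stream[10..17]='l44fjp9' -> body[2..9], body so far='l9l44fjp9'
Chunk 3: stream[19..20]='4' size=0x4=4, data at stream[22..26]='rcmd' -> body[9..13], body so far='l9l44fjp9rcmd'
Chunk 4: stream[28..29]='0' size=0 (terminator). Final body='l9l44fjp9rcmd' (13 bytes)

Answer: l9l44fjp9rcmd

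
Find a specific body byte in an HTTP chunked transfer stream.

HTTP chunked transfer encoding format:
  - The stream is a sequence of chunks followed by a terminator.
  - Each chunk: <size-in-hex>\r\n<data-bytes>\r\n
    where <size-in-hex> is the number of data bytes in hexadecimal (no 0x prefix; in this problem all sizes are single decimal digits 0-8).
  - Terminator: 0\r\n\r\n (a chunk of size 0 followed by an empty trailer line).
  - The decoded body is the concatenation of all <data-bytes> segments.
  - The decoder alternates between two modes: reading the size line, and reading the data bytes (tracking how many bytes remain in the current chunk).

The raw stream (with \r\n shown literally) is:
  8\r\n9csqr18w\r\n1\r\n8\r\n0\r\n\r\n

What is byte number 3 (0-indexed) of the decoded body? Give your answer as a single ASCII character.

Chunk 1: stream[0..1]='8' size=0x8=8, data at stream[3..11]='9csqr18w' -> body[0..8], body so far='9csqr18w'
Chunk 2: stream[13..14]='1' size=0x1=1, data at stream[16..17]='8' -> body[8..9], body so far='9csqr18w8'
Chunk 3: stream[19..20]='0' size=0 (terminator). Final body='9csqr18w8' (9 bytes)
Body byte 3 = 'q'

Answer: q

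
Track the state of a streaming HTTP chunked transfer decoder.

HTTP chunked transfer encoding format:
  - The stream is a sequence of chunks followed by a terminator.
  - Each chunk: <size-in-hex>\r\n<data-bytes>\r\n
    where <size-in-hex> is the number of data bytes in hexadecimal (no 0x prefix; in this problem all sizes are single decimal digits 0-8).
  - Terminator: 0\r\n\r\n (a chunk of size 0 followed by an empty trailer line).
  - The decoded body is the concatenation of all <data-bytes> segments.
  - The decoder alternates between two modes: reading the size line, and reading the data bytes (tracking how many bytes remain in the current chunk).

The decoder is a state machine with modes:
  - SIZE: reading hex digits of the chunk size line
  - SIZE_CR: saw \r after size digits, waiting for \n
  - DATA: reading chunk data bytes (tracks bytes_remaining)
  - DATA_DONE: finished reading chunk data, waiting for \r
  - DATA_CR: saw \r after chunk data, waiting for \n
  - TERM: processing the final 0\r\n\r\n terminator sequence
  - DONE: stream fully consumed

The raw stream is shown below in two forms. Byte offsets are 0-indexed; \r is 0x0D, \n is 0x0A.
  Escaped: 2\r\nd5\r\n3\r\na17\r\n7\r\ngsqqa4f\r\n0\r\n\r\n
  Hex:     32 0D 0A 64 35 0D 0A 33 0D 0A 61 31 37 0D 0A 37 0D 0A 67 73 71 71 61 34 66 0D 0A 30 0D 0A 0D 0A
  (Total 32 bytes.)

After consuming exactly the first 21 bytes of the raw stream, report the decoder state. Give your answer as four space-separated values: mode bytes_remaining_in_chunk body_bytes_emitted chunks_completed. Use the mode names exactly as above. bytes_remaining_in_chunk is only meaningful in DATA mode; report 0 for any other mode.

Byte 0 = '2': mode=SIZE remaining=0 emitted=0 chunks_done=0
Byte 1 = 0x0D: mode=SIZE_CR remaining=0 emitted=0 chunks_done=0
Byte 2 = 0x0A: mode=DATA remaining=2 emitted=0 chunks_done=0
Byte 3 = 'd': mode=DATA remaining=1 emitted=1 chunks_done=0
Byte 4 = '5': mode=DATA_DONE remaining=0 emitted=2 chunks_done=0
Byte 5 = 0x0D: mode=DATA_CR remaining=0 emitted=2 chunks_done=0
Byte 6 = 0x0A: mode=SIZE remaining=0 emitted=2 chunks_done=1
Byte 7 = '3': mode=SIZE remaining=0 emitted=2 chunks_done=1
Byte 8 = 0x0D: mode=SIZE_CR remaining=0 emitted=2 chunks_done=1
Byte 9 = 0x0A: mode=DATA remaining=3 emitted=2 chunks_done=1
Byte 10 = 'a': mode=DATA remaining=2 emitted=3 chunks_done=1
Byte 11 = '1': mode=DATA remaining=1 emitted=4 chunks_done=1
Byte 12 = '7': mode=DATA_DONE remaining=0 emitted=5 chunks_done=1
Byte 13 = 0x0D: mode=DATA_CR remaining=0 emitted=5 chunks_done=1
Byte 14 = 0x0A: mode=SIZE remaining=0 emitted=5 chunks_done=2
Byte 15 = '7': mode=SIZE remaining=0 emitted=5 chunks_done=2
Byte 16 = 0x0D: mode=SIZE_CR remaining=0 emitted=5 chunks_done=2
Byte 17 = 0x0A: mode=DATA remaining=7 emitted=5 chunks_done=2
Byte 18 = 'g': mode=DATA remaining=6 emitted=6 chunks_done=2
Byte 19 = 's': mode=DATA remaining=5 emitted=7 chunks_done=2
Byte 20 = 'q': mode=DATA remaining=4 emitted=8 chunks_done=2

Answer: DATA 4 8 2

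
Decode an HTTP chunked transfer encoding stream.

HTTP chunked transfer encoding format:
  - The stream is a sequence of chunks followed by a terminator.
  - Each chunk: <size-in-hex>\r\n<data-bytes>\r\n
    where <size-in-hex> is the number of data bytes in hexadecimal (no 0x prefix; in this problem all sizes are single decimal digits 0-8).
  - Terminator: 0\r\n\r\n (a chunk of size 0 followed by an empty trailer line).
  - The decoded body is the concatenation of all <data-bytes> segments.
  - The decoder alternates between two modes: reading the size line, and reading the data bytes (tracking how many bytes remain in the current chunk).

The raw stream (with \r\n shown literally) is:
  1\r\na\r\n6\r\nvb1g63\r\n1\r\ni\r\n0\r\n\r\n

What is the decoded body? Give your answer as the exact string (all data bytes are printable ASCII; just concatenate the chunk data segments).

Answer: avb1g63i

Derivation:
Chunk 1: stream[0..1]='1' size=0x1=1, data at stream[3..4]='a' -> body[0..1], body so far='a'
Chunk 2: stream[6..7]='6' size=0x6=6, data at stream[9..15]='vb1g63' -> body[1..7], body so far='avb1g63'
Chunk 3: stream[17..18]='1' size=0x1=1, data at stream[20..21]='i' -> body[7..8], body so far='avb1g63i'
Chunk 4: stream[23..24]='0' size=0 (terminator). Final body='avb1g63i' (8 bytes)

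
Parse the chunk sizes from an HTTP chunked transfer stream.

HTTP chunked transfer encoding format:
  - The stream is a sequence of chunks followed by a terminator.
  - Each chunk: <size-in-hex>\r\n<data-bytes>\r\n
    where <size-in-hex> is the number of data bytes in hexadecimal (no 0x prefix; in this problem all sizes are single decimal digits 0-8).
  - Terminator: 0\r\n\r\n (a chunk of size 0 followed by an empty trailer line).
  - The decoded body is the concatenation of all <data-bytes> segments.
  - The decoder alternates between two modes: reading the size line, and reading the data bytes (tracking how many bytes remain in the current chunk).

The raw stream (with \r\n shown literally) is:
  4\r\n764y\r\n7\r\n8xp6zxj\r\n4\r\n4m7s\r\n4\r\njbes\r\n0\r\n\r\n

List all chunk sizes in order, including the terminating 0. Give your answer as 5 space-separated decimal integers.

Answer: 4 7 4 4 0

Derivation:
Chunk 1: stream[0..1]='4' size=0x4=4, data at stream[3..7]='764y' -> body[0..4], body so far='764y'
Chunk 2: stream[9..10]='7' size=0x7=7, data at stream[12..19]='8xp6zxj' -> body[4..11], body so far='764y8xp6zxj'
Chunk 3: stream[21..22]='4' size=0x4=4, data at stream[24..28]='4m7s' -> body[11..15], body so far='764y8xp6zxj4m7s'
Chunk 4: stream[30..31]='4' size=0x4=4, data at stream[33..37]='jbes' -> body[15..19], body so far='764y8xp6zxj4m7sjbes'
Chunk 5: stream[39..40]='0' size=0 (terminator). Final body='764y8xp6zxj4m7sjbes' (19 bytes)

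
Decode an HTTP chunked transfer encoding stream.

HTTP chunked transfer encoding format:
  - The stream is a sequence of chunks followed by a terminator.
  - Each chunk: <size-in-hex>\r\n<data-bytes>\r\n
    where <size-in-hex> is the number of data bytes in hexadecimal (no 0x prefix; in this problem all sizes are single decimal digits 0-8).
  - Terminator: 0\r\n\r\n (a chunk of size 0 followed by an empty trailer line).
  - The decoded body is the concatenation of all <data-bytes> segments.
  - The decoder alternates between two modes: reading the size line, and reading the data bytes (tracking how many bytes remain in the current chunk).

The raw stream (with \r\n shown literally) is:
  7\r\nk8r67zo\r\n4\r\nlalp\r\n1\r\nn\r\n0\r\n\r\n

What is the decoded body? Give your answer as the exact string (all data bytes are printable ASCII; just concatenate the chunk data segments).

Chunk 1: stream[0..1]='7' size=0x7=7, data at stream[3..10]='k8r67zo' -> body[0..7], body so far='k8r67zo'
Chunk 2: stream[12..13]='4' size=0x4=4, data at stream[15..19]='lalp' -> body[7..11], body so far='k8r67zolalp'
Chunk 3: stream[21..22]='1' size=0x1=1, data at stream[24..25]='n' -> body[11..12], body so far='k8r67zolalpn'
Chunk 4: stream[27..28]='0' size=0 (terminator). Final body='k8r67zolalpn' (12 bytes)

Answer: k8r67zolalpn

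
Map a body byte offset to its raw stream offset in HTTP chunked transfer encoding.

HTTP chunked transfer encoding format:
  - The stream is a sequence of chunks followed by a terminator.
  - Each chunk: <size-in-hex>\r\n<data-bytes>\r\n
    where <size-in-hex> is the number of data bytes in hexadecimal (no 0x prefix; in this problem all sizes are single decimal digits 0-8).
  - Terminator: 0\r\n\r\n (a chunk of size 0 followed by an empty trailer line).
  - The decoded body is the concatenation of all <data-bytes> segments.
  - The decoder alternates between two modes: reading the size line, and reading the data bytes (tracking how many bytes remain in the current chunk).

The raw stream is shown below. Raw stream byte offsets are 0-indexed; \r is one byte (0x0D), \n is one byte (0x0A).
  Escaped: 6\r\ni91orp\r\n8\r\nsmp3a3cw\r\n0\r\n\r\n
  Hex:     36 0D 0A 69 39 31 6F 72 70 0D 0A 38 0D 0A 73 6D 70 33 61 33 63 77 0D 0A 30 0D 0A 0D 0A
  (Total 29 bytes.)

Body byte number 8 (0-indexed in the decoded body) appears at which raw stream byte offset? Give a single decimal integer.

Chunk 1: stream[0..1]='6' size=0x6=6, data at stream[3..9]='i91orp' -> body[0..6], body so far='i91orp'
Chunk 2: stream[11..12]='8' size=0x8=8, data at stream[14..22]='smp3a3cw' -> body[6..14], body so far='i91orpsmp3a3cw'
Chunk 3: stream[24..25]='0' size=0 (terminator). Final body='i91orpsmp3a3cw' (14 bytes)
Body byte 8 at stream offset 16

Answer: 16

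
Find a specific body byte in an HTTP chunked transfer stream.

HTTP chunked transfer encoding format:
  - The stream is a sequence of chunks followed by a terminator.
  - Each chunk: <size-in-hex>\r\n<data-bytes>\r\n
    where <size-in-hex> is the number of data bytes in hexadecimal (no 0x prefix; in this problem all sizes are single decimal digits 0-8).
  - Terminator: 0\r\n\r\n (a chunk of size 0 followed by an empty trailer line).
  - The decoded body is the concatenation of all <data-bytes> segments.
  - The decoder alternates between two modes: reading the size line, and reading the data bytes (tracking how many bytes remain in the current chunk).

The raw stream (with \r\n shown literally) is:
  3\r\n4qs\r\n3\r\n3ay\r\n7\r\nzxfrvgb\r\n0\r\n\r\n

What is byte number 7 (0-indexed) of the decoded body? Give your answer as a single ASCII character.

Answer: x

Derivation:
Chunk 1: stream[0..1]='3' size=0x3=3, data at stream[3..6]='4qs' -> body[0..3], body so far='4qs'
Chunk 2: stream[8..9]='3' size=0x3=3, data at stream[11..14]='3ay' -> body[3..6], body so far='4qs3ay'
Chunk 3: stream[16..17]='7' size=0x7=7, data at stream[19..26]='zxfrvgb' -> body[6..13], body so far='4qs3ayzxfrvgb'
Chunk 4: stream[28..29]='0' size=0 (terminator). Final body='4qs3ayzxfrvgb' (13 bytes)
Body byte 7 = 'x'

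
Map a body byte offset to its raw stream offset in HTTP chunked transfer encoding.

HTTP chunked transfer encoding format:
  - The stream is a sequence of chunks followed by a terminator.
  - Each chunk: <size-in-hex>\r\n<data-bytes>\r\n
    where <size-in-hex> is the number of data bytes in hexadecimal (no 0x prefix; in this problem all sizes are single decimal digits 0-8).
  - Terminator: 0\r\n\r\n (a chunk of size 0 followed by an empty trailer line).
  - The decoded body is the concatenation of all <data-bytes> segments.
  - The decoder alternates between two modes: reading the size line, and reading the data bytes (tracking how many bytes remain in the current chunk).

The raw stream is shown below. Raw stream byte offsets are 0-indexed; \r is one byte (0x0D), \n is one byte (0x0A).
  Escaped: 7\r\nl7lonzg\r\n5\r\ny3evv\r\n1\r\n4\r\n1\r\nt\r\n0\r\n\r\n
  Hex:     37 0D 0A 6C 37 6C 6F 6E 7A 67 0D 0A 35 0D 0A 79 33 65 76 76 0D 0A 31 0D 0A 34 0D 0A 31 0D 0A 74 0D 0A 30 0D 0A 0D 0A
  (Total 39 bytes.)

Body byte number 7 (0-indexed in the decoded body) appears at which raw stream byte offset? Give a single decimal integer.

Chunk 1: stream[0..1]='7' size=0x7=7, data at stream[3..10]='l7lonzg' -> body[0..7], body so far='l7lonzg'
Chunk 2: stream[12..13]='5' size=0x5=5, data at stream[15..20]='y3evv' -> body[7..12], body so far='l7lonzgy3evv'
Chunk 3: stream[22..23]='1' size=0x1=1, data at stream[25..26]='4' -> body[12..13], body so far='l7lonzgy3evv4'
Chunk 4: stream[28..29]='1' size=0x1=1, data at stream[31..32]='t' -> body[13..14], body so far='l7lonzgy3evv4t'
Chunk 5: stream[34..35]='0' size=0 (terminator). Final body='l7lonzgy3evv4t' (14 bytes)
Body byte 7 at stream offset 15

Answer: 15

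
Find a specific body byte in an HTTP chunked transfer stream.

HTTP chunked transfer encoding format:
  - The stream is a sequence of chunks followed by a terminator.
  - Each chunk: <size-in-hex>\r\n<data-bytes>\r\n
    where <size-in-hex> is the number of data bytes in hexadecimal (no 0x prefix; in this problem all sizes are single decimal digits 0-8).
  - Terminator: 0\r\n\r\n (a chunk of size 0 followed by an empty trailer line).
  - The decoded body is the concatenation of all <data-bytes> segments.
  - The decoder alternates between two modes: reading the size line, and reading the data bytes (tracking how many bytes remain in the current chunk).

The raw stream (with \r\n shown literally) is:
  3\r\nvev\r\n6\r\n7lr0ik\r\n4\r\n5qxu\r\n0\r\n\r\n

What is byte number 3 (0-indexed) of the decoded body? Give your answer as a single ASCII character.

Chunk 1: stream[0..1]='3' size=0x3=3, data at stream[3..6]='vev' -> body[0..3], body so far='vev'
Chunk 2: stream[8..9]='6' size=0x6=6, data at stream[11..17]='7lr0ik' -> body[3..9], body so far='vev7lr0ik'
Chunk 3: stream[19..20]='4' size=0x4=4, data at stream[22..26]='5qxu' -> body[9..13], body so far='vev7lr0ik5qxu'
Chunk 4: stream[28..29]='0' size=0 (terminator). Final body='vev7lr0ik5qxu' (13 bytes)
Body byte 3 = '7'

Answer: 7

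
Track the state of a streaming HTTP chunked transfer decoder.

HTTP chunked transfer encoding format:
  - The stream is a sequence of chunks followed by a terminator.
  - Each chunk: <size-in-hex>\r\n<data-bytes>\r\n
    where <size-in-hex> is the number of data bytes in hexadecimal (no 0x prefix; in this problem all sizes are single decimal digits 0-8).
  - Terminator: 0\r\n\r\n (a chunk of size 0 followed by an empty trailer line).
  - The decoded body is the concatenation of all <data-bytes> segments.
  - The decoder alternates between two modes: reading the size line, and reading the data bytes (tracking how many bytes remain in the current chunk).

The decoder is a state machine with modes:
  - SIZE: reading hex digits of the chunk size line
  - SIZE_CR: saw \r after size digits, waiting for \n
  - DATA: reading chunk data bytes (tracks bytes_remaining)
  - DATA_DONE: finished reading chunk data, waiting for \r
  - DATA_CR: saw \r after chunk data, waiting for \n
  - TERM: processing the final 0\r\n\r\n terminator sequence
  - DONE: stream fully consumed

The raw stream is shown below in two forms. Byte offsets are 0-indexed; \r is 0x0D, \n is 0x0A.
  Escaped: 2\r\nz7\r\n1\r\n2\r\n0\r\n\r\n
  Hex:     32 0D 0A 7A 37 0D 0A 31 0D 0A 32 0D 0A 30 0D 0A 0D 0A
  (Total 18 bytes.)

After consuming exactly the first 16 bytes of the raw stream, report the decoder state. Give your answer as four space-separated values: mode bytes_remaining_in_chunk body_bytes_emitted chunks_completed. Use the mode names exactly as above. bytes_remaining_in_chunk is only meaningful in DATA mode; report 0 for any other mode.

Answer: TERM 0 3 2

Derivation:
Byte 0 = '2': mode=SIZE remaining=0 emitted=0 chunks_done=0
Byte 1 = 0x0D: mode=SIZE_CR remaining=0 emitted=0 chunks_done=0
Byte 2 = 0x0A: mode=DATA remaining=2 emitted=0 chunks_done=0
Byte 3 = 'z': mode=DATA remaining=1 emitted=1 chunks_done=0
Byte 4 = '7': mode=DATA_DONE remaining=0 emitted=2 chunks_done=0
Byte 5 = 0x0D: mode=DATA_CR remaining=0 emitted=2 chunks_done=0
Byte 6 = 0x0A: mode=SIZE remaining=0 emitted=2 chunks_done=1
Byte 7 = '1': mode=SIZE remaining=0 emitted=2 chunks_done=1
Byte 8 = 0x0D: mode=SIZE_CR remaining=0 emitted=2 chunks_done=1
Byte 9 = 0x0A: mode=DATA remaining=1 emitted=2 chunks_done=1
Byte 10 = '2': mode=DATA_DONE remaining=0 emitted=3 chunks_done=1
Byte 11 = 0x0D: mode=DATA_CR remaining=0 emitted=3 chunks_done=1
Byte 12 = 0x0A: mode=SIZE remaining=0 emitted=3 chunks_done=2
Byte 13 = '0': mode=SIZE remaining=0 emitted=3 chunks_done=2
Byte 14 = 0x0D: mode=SIZE_CR remaining=0 emitted=3 chunks_done=2
Byte 15 = 0x0A: mode=TERM remaining=0 emitted=3 chunks_done=2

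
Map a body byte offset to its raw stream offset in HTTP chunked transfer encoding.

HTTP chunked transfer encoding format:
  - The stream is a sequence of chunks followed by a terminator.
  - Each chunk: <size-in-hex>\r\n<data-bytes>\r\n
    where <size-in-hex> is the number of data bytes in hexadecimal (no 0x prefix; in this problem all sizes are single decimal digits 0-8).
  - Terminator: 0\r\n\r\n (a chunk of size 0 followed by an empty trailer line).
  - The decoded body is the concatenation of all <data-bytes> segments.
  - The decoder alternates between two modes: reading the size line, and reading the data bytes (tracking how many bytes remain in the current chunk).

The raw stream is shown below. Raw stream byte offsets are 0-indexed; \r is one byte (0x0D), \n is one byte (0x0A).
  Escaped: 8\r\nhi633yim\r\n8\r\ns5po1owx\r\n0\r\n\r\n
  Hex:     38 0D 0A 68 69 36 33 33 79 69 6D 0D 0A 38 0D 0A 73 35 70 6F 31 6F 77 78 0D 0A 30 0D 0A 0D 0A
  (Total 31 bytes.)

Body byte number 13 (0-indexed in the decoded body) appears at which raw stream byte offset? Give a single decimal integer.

Answer: 21

Derivation:
Chunk 1: stream[0..1]='8' size=0x8=8, data at stream[3..11]='hi633yim' -> body[0..8], body so far='hi633yim'
Chunk 2: stream[13..14]='8' size=0x8=8, data at stream[16..24]='s5po1owx' -> body[8..16], body so far='hi633yims5po1owx'
Chunk 3: stream[26..27]='0' size=0 (terminator). Final body='hi633yims5po1owx' (16 bytes)
Body byte 13 at stream offset 21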